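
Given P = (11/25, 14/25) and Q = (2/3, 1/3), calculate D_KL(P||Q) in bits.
0.1554 bits

KL divergence: D_KL(P||Q) = Σ p(x) log(p(x)/q(x))

Computing term by term:
  x=0: 11/25 × log_2[(11/25)/(2/3)] = 11/25 × -0.5995 = -0.2638
  x=1: 14/25 × log_2[(14/25)/(1/3)] = 14/25 × 0.7485 = 0.4191

D_KL(P||Q) = 0.1554 bits

Note: KL divergence is always non-negative and equals 0 iff P = Q.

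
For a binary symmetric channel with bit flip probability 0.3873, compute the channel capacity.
0.0370 bits

For a binary symmetric channel (BSC) with error probability p:
Capacity C = 1 - H(p) bits per symbol

where H(p) = -p log₂(p) - (1-p) log₂(1-p) is the binary entropy function.

H(0.3873) = 0.9630 bits
C = 1 - 0.9630 = 0.0370 bits per symbol

This means we can reliably transmit up to 0.0370 bits of information per channel use.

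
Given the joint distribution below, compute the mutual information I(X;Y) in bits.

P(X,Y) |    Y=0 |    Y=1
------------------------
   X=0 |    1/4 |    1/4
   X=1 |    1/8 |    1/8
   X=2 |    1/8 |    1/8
0.0000 bits

Mutual information: I(X;Y) = H(X) + H(Y) - H(X,Y)

Marginals:
P(X) = (1/2, 1/4, 1/4), H(X) = 1.5000 bits
P(Y) = (1/2, 1/2), H(Y) = 1.0000 bits

Joint entropy: H(X,Y) = 2.5000 bits

I(X;Y) = 1.5000 + 1.0000 - 2.5000 = 0.0000 bits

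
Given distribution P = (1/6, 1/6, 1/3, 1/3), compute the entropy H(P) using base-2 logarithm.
1.9183 bits

Shannon entropy is H(X) = -Σ p(x) log p(x).

For P = (1/6, 1/6, 1/3, 1/3):
H = -1/6 × log_2(1/6) -1/6 × log_2(1/6) -1/3 × log_2(1/3) -1/3 × log_2(1/3)
H = 1.9183 bits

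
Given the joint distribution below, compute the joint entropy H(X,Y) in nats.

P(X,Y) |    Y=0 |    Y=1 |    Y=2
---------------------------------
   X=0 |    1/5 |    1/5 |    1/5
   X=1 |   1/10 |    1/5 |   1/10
1.7481 nats

Joint entropy is H(X,Y) = -Σ_{x,y} p(x,y) log p(x,y).

Summing over all non-zero entries:
H(X,Y) = -[1/5·log_e(1/5) + 1/5·log_e(1/5) + 1/5·log_e(1/5) + 1/10·log_e(1/10) + 1/5·log_e(1/5) + 1/10·log_e(1/10)]
H(X,Y) = 1.7481 nats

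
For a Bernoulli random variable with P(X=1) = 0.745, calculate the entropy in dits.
0.2466 dits

The binary entropy function is:
H(p) = -p log(p) - (1-p) log(1-p)

H(0.745) = -0.745 × log_10(0.745) - 0.255 × log_10(0.255)
H(0.745) = 0.2466 dits

Note: Binary entropy is maximized at p=0.5 (H=1 bit) and minimized at p=0 or p=1 (H=0).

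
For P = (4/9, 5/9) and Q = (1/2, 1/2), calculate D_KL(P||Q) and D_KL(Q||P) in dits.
D_KL(P||Q) = 0.0027, D_KL(Q||P) = 0.0027

KL divergence is not symmetric: D_KL(P||Q) ≠ D_KL(Q||P) in general.

D_KL(P||Q) = 0.0027 dits
D_KL(Q||P) = 0.0027 dits

In this case they happen to be equal (to 4 decimal places).

This asymmetry is why KL divergence is not a true distance metric.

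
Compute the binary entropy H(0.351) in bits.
0.9350 bits

The binary entropy function is:
H(p) = -p log(p) - (1-p) log(1-p)

H(0.351) = -0.351 × log_2(0.351) - 0.649 × log_2(0.649)
H(0.351) = 0.9350 bits

Note: Binary entropy is maximized at p=0.5 (H=1 bit) and minimized at p=0 or p=1 (H=0).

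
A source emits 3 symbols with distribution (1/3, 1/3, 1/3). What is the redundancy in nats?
0.0000 nats

Redundancy measures how far a source is from maximum entropy:
R = H_max - H(X)

Maximum entropy for 3 symbols: H_max = log_e(3) = 1.0986 nats
Actual entropy: H(X) = 1.0986 nats
Redundancy: R = 1.0986 - 1.0986 = 0.0000 nats

This redundancy represents potential for compression: the source could be compressed by 0.0000 nats per symbol.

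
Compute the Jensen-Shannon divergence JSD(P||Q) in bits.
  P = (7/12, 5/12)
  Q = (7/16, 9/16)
0.0154 bits

Jensen-Shannon divergence is:
JSD(P||Q) = 0.5 × D_KL(P||M) + 0.5 × D_KL(Q||M)
where M = 0.5 × (P + Q) is the mixture distribution.

M = 0.5 × (7/12, 5/12) + 0.5 × (7/16, 9/16) = (0.510417, 0.489583)

D_KL(P||M) = 0.0154 bits
D_KL(Q||M) = 0.0154 bits

JSD(P||Q) = 0.5 × 0.0154 + 0.5 × 0.0154 = 0.0154 bits

Unlike KL divergence, JSD is symmetric and bounded: 0 ≤ JSD ≤ log(2).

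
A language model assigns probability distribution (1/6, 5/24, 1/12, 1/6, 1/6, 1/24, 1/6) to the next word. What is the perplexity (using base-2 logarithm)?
6.4289

Perplexity is 2^H (or exp(H) for natural log).

First, H = -Σ p log p = 2.6846 bits
Perplexity = 2^2.6846 = 6.4289

Interpretation: The model's uncertainty is equivalent to choosing uniformly among 6.4 options.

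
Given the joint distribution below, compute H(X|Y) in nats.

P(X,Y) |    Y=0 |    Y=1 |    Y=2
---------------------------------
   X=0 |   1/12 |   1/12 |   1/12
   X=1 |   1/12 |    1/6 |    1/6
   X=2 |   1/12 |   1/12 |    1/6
1.0608 nats

Using the chain rule: H(X|Y) = H(X,Y) - H(Y)

First, compute H(X,Y) = 2.1383 nats

Marginal P(Y) = (1/4, 1/3, 5/12)
H(Y) = 1.0776 nats

H(X|Y) = H(X,Y) - H(Y) = 2.1383 - 1.0776 = 1.0608 nats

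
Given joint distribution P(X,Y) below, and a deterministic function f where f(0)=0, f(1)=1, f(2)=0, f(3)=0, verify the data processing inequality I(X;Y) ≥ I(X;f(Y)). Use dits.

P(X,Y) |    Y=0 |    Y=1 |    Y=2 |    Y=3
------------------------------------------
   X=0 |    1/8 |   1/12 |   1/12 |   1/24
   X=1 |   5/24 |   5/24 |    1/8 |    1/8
I(X;Y) = 0.0033, I(X;f(Y)) = 0.0009, inequality holds: 0.0033 ≥ 0.0009

Data Processing Inequality: For any Markov chain X → Y → Z, we have I(X;Y) ≥ I(X;Z).

Here Z = f(Y) is a deterministic function of Y, forming X → Y → Z.

Original I(X;Y) = 0.0033 dits

After applying f:
P(X,Z) where Z=f(Y):
- P(X,Z=0) = P(X,Y=0) + P(X,Y=2) + P(X,Y=3)
- P(X,Z=1) = P(X,Y=1)

I(X;Z) = I(X;f(Y)) = 0.0009 dits

Verification: 0.0033 ≥ 0.0009 ✓

Information cannot be created by processing; the function f can only lose information about X.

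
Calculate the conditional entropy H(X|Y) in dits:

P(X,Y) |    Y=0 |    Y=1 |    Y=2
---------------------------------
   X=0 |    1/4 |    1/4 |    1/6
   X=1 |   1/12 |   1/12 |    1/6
0.2632 dits

Using the chain rule: H(X|Y) = H(X,Y) - H(Y)

First, compute H(X,Y) = 0.7403 dits

Marginal P(Y) = (1/3, 1/3, 1/3)
H(Y) = 0.4771 dits

H(X|Y) = H(X,Y) - H(Y) = 0.7403 - 0.4771 = 0.2632 dits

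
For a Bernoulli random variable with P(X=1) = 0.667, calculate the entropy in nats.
0.6363 nats

The binary entropy function is:
H(p) = -p log(p) - (1-p) log(1-p)

H(0.667) = -0.667 × log_e(0.667) - 0.333 × log_e(0.333)
H(0.667) = 0.6363 nats

Note: Binary entropy is maximized at p=0.5 (H=1 bit) and minimized at p=0 or p=1 (H=0).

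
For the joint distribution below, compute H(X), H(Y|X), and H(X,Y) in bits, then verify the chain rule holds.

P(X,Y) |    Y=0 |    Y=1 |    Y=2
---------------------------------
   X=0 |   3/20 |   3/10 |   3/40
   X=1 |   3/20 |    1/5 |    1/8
H(X,Y) = 2.4618, H(X) = 0.9982, H(Y|X) = 1.4636 (all in bits)

Chain rule: H(X,Y) = H(X) + H(Y|X)

Left side — joint entropy directly:
H(X,Y) = -Σ p(x,y) log p(x,y) = 2.4618 bits

Right side — compute H(Y|X) from the conditional distributions:
P(X) = (21/40, 19/40), so H(X) = 0.9982 bits
H(Y|X) = Σ_x P(X=x) · H(Y|X=x):
  P(Y|X=0) = (2/7, 4/7, 1/7), H(Y|X=0) = 1.3788, weight P(X=0) = 21/40
  P(Y|X=1) = (6/19, 8/19, 5/19), H(Y|X=1) = 1.5574, weight P(X=1) = 19/40
H(Y|X) = 1.4636 bits

H(X) + H(Y|X) = 0.9982 + 1.4636 = 2.4618 bits

Both sides equal 2.4618 bits. ✓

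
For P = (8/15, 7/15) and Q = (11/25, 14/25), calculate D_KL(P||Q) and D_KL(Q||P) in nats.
D_KL(P||Q) = 0.0175, D_KL(Q||P) = 0.0175

KL divergence is not symmetric: D_KL(P||Q) ≠ D_KL(Q||P) in general.

D_KL(P||Q) = 0.0175 nats
D_KL(Q||P) = 0.0175 nats

In this case they happen to be equal (to 4 decimal places).

This asymmetry is why KL divergence is not a true distance metric.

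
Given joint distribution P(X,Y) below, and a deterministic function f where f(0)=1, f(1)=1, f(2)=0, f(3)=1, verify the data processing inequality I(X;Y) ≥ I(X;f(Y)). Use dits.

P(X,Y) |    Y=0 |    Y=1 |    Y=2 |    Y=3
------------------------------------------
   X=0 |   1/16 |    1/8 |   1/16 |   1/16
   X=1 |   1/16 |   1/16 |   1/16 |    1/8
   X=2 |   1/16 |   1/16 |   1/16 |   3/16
I(X;Y) = 0.0189, I(X;f(Y)) = 0.0004, inequality holds: 0.0189 ≥ 0.0004

Data Processing Inequality: For any Markov chain X → Y → Z, we have I(X;Y) ≥ I(X;Z).

Here Z = f(Y) is a deterministic function of Y, forming X → Y → Z.

Original I(X;Y) = 0.0189 dits

After applying f:
P(X,Z) where Z=f(Y):
- P(X,Z=0) = P(X,Y=2)
- P(X,Z=1) = P(X,Y=0) + P(X,Y=1) + P(X,Y=3)

I(X;Z) = I(X;f(Y)) = 0.0004 dits

Verification: 0.0189 ≥ 0.0004 ✓

Information cannot be created by processing; the function f can only lose information about X.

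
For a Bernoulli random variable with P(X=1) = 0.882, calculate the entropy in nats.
0.3629 nats

The binary entropy function is:
H(p) = -p log(p) - (1-p) log(1-p)

H(0.882) = -0.882 × log_e(0.882) - 0.118 × log_e(0.118)
H(0.882) = 0.3629 nats

Note: Binary entropy is maximized at p=0.5 (H=1 bit) and minimized at p=0 or p=1 (H=0).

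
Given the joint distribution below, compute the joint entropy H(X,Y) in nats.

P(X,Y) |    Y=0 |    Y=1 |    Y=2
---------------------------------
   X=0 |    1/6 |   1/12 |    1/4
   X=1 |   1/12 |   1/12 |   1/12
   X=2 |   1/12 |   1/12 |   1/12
2.0947 nats

Joint entropy is H(X,Y) = -Σ_{x,y} p(x,y) log p(x,y).

Summing over all non-zero entries:
H(X,Y) = -[1/6·log_e(1/6) + 1/12·log_e(1/12) + 1/4·log_e(1/4) + 1/12·log_e(1/12) + 1/12·log_e(1/12) + 1/12·log_e(1/12) + 1/12·log_e(1/12) + 1/12·log_e(1/12) + 1/12·log_e(1/12)]
H(X,Y) = 2.0947 nats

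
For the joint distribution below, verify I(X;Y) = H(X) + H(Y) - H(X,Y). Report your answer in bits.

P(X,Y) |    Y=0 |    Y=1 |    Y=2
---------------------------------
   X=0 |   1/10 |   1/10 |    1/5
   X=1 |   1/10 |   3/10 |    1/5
I(X;Y) = 0.0464 bits

Mutual information has multiple equivalent forms:
- I(X;Y) = H(X) - H(X|Y)
- I(X;Y) = H(Y) - H(Y|X)
- I(X;Y) = H(X) + H(Y) - H(X,Y)

Computing all quantities:
H(X) = 0.9710, H(Y) = 1.5219, H(X,Y) = 2.4464
H(X|Y) = 0.9245, H(Y|X) = 1.4755

Verification:
H(X) - H(X|Y) = 0.9710 - 0.9245 = 0.0464
H(Y) - H(Y|X) = 1.5219 - 1.4755 = 0.0464
H(X) + H(Y) - H(X,Y) = 0.9710 + 1.5219 - 2.4464 = 0.0464

All forms give I(X;Y) = 0.0464 bits. ✓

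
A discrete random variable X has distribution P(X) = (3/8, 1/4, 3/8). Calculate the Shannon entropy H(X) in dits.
0.4700 dits

Shannon entropy is H(X) = -Σ p(x) log p(x).

For P = (3/8, 1/4, 3/8):
H = -3/8 × log_10(3/8) -1/4 × log_10(1/4) -3/8 × log_10(3/8)
H = 0.4700 dits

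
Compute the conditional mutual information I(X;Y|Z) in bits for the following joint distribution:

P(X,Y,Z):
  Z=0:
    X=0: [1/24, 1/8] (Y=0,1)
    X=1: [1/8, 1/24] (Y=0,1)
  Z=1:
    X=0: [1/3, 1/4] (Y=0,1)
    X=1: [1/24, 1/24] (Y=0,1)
0.0640 bits

Conditional mutual information: I(X;Y|Z) = H(X|Z) + H(Y|Z) - H(X,Y|Z)

H(Z) = 0.9183
H(X,Z) = 1.6140 → H(X|Z) = 0.6957
H(Y,Z) = 1.9108 → H(Y|Z) = 0.9925
H(X,Y,Z) = 2.5425 → H(X,Y|Z) = 1.6242

I(X;Y|Z) = 0.6957 + 0.9925 - 1.6242 = 0.0640 bits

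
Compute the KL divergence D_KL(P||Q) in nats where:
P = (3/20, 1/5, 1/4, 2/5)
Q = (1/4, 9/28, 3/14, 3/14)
0.1167 nats

KL divergence: D_KL(P||Q) = Σ p(x) log(p(x)/q(x))

Computing term by term:
  x=0: 3/20 × log_e[(3/20)/(1/4)] = 3/20 × -0.5108 = -0.0766
  x=1: 1/5 × log_e[(1/5)/(9/28)] = 1/5 × -0.4745 = -0.0949
  x=2: 1/4 × log_e[(1/4)/(3/14)] = 1/4 × 0.1542 = 0.0385
  x=3: 2/5 × log_e[(2/5)/(3/14)] = 2/5 × 0.6242 = 0.2497

D_KL(P||Q) = 0.1167 nats

Note: KL divergence is always non-negative and equals 0 iff P = Q.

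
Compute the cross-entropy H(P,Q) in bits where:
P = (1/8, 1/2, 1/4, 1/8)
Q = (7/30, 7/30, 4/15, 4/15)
2.0273 bits

Cross-entropy: H(P,Q) = -Σ p(x) log q(x)

Alternatively: H(P,Q) = H(P) + D_KL(P||Q)
H(P) = 1.7500 bits
D_KL(P||Q) = 0.2773 bits

H(P,Q) = 1.7500 + 0.2773 = 2.0273 bits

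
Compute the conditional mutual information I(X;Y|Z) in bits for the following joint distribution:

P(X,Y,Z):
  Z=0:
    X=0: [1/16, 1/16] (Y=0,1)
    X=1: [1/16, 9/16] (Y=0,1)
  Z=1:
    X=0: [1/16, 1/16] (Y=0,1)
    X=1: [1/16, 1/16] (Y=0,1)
0.0694 bits

Conditional mutual information: I(X;Y|Z) = H(X|Z) + H(Y|Z) - H(X,Y|Z)

H(Z) = 0.8113
H(X,Z) = 1.5488 → H(X|Z) = 0.7375
H(Y,Z) = 1.5488 → H(Y|Z) = 0.7375
H(X,Y,Z) = 2.2169 → H(X,Y|Z) = 1.4056

I(X;Y|Z) = 0.7375 + 0.7375 - 1.4056 = 0.0694 bits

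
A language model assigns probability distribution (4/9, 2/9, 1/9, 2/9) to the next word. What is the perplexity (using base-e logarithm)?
3.5717

Perplexity is e^H (or exp(H) for natural log).

First, H = -Σ p log p = 1.2730 nats
Perplexity = e^1.2730 = 3.5717

Interpretation: The model's uncertainty is equivalent to choosing uniformly among 3.6 options.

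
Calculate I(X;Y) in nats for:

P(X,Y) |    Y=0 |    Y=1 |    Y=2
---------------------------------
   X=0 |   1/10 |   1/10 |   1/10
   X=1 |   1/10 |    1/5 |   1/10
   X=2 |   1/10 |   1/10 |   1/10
0.0138 nats

Mutual information: I(X;Y) = H(X) + H(Y) - H(X,Y)

Marginals:
P(X) = (3/10, 2/5, 3/10), H(X) = 1.0889 nats
P(Y) = (3/10, 2/5, 3/10), H(Y) = 1.0889 nats

Joint entropy: H(X,Y) = 2.1640 nats

I(X;Y) = 1.0889 + 1.0889 - 2.1640 = 0.0138 nats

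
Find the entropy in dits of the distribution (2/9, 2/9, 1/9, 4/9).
0.5529 dits

Shannon entropy is H(X) = -Σ p(x) log p(x).

For P = (2/9, 2/9, 1/9, 4/9):
H = -2/9 × log_10(2/9) -2/9 × log_10(2/9) -1/9 × log_10(1/9) -4/9 × log_10(4/9)
H = 0.5529 dits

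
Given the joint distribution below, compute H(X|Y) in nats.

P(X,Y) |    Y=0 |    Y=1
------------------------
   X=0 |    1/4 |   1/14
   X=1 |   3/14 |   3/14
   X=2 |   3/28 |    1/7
1.0297 nats

Using the chain rule: H(X|Y) = H(X,Y) - H(Y)

First, compute H(X,Y) = 1.7126 nats

Marginal P(Y) = (4/7, 3/7)
H(Y) = 0.6829 nats

H(X|Y) = H(X,Y) - H(Y) = 1.7126 - 0.6829 = 1.0297 nats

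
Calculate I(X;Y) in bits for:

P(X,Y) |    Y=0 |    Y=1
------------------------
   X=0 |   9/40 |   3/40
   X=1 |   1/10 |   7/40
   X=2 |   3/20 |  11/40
0.0967 bits

Mutual information: I(X;Y) = H(X) + H(Y) - H(X,Y)

Marginals:
P(X) = (3/10, 11/40, 17/40), H(X) = 1.5579 bits
P(Y) = (19/40, 21/40), H(Y) = 0.9982 bits

Joint entropy: H(X,Y) = 2.4594 bits

I(X;Y) = 1.5579 + 0.9982 - 2.4594 = 0.0967 bits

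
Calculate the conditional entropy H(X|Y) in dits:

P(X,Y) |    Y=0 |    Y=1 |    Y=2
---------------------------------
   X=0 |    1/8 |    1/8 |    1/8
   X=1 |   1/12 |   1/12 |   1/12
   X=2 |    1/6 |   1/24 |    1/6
0.4554 dits

Using the chain rule: H(X|Y) = H(X,Y) - H(Y)

First, compute H(X,Y) = 0.9253 dits

Marginal P(Y) = (3/8, 1/4, 3/8)
H(Y) = 0.4700 dits

H(X|Y) = H(X,Y) - H(Y) = 0.9253 - 0.4700 = 0.4554 dits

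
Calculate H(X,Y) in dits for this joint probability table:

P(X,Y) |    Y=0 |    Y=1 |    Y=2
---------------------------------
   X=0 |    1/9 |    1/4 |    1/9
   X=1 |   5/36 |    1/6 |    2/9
0.7565 dits

Joint entropy is H(X,Y) = -Σ_{x,y} p(x,y) log p(x,y).

Summing over all non-zero entries:
H(X,Y) = -[1/9·log_10(1/9) + 1/4·log_10(1/4) + 1/9·log_10(1/9) + 5/36·log_10(5/36) + 1/6·log_10(1/6) + 2/9·log_10(2/9)]
H(X,Y) = 0.7565 dits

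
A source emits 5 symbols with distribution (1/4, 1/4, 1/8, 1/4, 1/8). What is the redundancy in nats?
0.0499 nats

Redundancy measures how far a source is from maximum entropy:
R = H_max - H(X)

Maximum entropy for 5 symbols: H_max = log_e(5) = 1.6094 nats
Actual entropy: H(X) = 1.5596 nats
Redundancy: R = 1.6094 - 1.5596 = 0.0499 nats

This redundancy represents potential for compression: the source could be compressed by 0.0499 nats per symbol.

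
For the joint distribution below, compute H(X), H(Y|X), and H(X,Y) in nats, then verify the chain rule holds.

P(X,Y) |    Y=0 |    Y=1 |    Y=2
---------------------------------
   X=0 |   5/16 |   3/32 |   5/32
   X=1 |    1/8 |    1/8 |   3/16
H(X,Y) = 1.7092, H(X) = 0.6853, H(Y|X) = 1.0239 (all in nats)

Chain rule: H(X,Y) = H(X) + H(Y|X)

Left side — joint entropy directly:
H(X,Y) = -Σ p(x,y) log p(x,y) = 1.7092 nats

Right side — compute H(Y|X) from the conditional distributions:
P(X) = (9/16, 7/16), so H(X) = 0.6853 nats
H(Y|X) = Σ_x P(X=x) · H(Y|X=x):
  P(Y|X=0) = (5/9, 1/6, 5/18), H(Y|X=0) = 0.9810, weight P(X=0) = 9/16
  P(Y|X=1) = (2/7, 2/7, 3/7), H(Y|X=1) = 1.0790, weight P(X=1) = 7/16
H(Y|X) = 1.0239 nats

H(X) + H(Y|X) = 0.6853 + 1.0239 = 1.7092 nats

Both sides equal 1.7092 nats. ✓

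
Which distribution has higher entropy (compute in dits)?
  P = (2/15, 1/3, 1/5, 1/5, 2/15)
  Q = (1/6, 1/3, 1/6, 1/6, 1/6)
Q

Computing entropies in dits:
H(P) = 0.6720
H(Q) = 0.6778

Distribution Q has higher entropy.

Intuition: The distribution closer to uniform (more spread out) has higher entropy.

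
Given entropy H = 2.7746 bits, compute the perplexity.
6.8429

Perplexity is 2^H (or exp(H) for natural log).

H = 2.7746 bits
Perplexity = 2^2.7746 = 6.8429

Interpretation: The model's uncertainty is equivalent to choosing uniformly among 6.8 options.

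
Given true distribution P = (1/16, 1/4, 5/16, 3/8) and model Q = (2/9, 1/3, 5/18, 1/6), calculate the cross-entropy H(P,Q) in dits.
0.6258 dits

Cross-entropy: H(P,Q) = -Σ p(x) log q(x)

Alternatively: H(P,Q) = H(P) + D_KL(P||Q)
H(P) = 0.5434 dits
D_KL(P||Q) = 0.0824 dits

H(P,Q) = 0.5434 + 0.0824 = 0.6258 dits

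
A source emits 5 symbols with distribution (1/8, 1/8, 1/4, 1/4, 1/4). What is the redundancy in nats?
0.0499 nats

Redundancy measures how far a source is from maximum entropy:
R = H_max - H(X)

Maximum entropy for 5 symbols: H_max = log_e(5) = 1.6094 nats
Actual entropy: H(X) = 1.5596 nats
Redundancy: R = 1.6094 - 1.5596 = 0.0499 nats

This redundancy represents potential for compression: the source could be compressed by 0.0499 nats per symbol.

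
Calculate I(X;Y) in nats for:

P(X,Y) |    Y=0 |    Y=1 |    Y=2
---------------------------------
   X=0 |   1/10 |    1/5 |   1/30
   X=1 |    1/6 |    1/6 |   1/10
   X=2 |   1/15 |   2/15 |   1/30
0.0240 nats

Mutual information: I(X;Y) = H(X) + H(Y) - H(X,Y)

Marginals:
P(X) = (1/3, 13/30, 7/30), H(X) = 1.0681 nats
P(Y) = (1/3, 1/2, 1/6), H(Y) = 1.0114 nats

Joint entropy: H(X,Y) = 2.0556 nats

I(X;Y) = 1.0681 + 1.0114 - 2.0556 = 0.0240 nats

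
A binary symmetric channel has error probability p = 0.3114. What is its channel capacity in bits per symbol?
0.1052 bits

For a binary symmetric channel (BSC) with error probability p:
Capacity C = 1 - H(p) bits per symbol

where H(p) = -p log₂(p) - (1-p) log₂(1-p) is the binary entropy function.

H(0.3114) = 0.8948 bits
C = 1 - 0.8948 = 0.1052 bits per symbol

This means we can reliably transmit up to 0.1052 bits of information per channel use.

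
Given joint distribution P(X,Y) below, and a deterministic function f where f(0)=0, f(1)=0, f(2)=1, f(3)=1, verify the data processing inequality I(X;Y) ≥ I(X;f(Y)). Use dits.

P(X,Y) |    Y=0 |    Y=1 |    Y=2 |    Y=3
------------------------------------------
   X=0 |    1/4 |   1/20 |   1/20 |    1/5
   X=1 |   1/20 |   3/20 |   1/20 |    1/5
I(X;Y) = 0.0408, I(X;f(Y)) = 0.0022, inequality holds: 0.0408 ≥ 0.0022

Data Processing Inequality: For any Markov chain X → Y → Z, we have I(X;Y) ≥ I(X;Z).

Here Z = f(Y) is a deterministic function of Y, forming X → Y → Z.

Original I(X;Y) = 0.0408 dits

After applying f:
P(X,Z) where Z=f(Y):
- P(X,Z=0) = P(X,Y=0) + P(X,Y=1)
- P(X,Z=1) = P(X,Y=2) + P(X,Y=3)

I(X;Z) = I(X;f(Y)) = 0.0022 dits

Verification: 0.0408 ≥ 0.0022 ✓

Information cannot be created by processing; the function f can only lose information about X.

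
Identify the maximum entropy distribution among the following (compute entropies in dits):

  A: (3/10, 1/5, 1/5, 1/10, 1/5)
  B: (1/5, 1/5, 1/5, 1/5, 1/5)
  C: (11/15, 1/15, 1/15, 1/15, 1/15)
B

For a discrete distribution over n outcomes, entropy is maximized by the uniform distribution.

Computing entropies:
H(A) = 0.6762 dits
H(B) = 0.6990 dits
H(C) = 0.4124 dits

The uniform distribution (where all probabilities equal 1/5) achieves the maximum entropy of log_10(5) = 0.6990 dits.

Distribution B has the highest entropy.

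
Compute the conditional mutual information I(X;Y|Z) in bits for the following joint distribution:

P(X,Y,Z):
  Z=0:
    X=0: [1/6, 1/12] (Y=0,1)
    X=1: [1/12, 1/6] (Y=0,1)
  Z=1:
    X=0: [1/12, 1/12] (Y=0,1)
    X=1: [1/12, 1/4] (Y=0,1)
0.0629 bits

Conditional mutual information: I(X;Y|Z) = H(X|Z) + H(Y|Z) - H(X,Y|Z)

H(Z) = 1.0000
H(X,Z) = 1.9591 → H(X|Z) = 0.9591
H(Y,Z) = 1.9591 → H(Y|Z) = 0.9591
H(X,Y,Z) = 2.8554 → H(X,Y|Z) = 1.8554

I(X;Y|Z) = 0.9591 + 0.9591 - 1.8554 = 0.0629 bits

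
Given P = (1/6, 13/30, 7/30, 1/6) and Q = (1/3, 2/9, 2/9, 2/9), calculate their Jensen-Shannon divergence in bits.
0.0484 bits

Jensen-Shannon divergence is:
JSD(P||Q) = 0.5 × D_KL(P||M) + 0.5 × D_KL(Q||M)
where M = 0.5 × (P + Q) is the mixture distribution.

M = 0.5 × (1/6, 13/30, 7/30, 1/6) + 0.5 × (1/3, 2/9, 2/9, 2/9) = (1/4, 0.327778, 0.227778, 7/36)

D_KL(P||M) = 0.0481 bits
D_KL(Q||M) = 0.0486 bits

JSD(P||Q) = 0.5 × 0.0481 + 0.5 × 0.0486 = 0.0484 bits

Unlike KL divergence, JSD is symmetric and bounded: 0 ≤ JSD ≤ log(2).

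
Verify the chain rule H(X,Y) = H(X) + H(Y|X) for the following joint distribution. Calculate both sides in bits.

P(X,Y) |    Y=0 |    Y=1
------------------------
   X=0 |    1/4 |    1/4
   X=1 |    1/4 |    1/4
H(X,Y) = 2.0000, H(X) = 1.0000, H(Y|X) = 1.0000 (all in bits)

Chain rule: H(X,Y) = H(X) + H(Y|X)

Left side — joint entropy directly:
H(X,Y) = -Σ p(x,y) log p(x,y) = 2.0000 bits

Right side — compute H(Y|X) from the conditional distributions:
P(X) = (1/2, 1/2), so H(X) = 1.0000 bits
H(Y|X) = Σ_x P(X=x) · H(Y|X=x):
  P(Y|X=0) = (1/2, 1/2), H(Y|X=0) = 1.0000, weight P(X=0) = 1/2
  P(Y|X=1) = (1/2, 1/2), H(Y|X=1) = 1.0000, weight P(X=1) = 1/2
H(Y|X) = 1.0000 bits

H(X) + H(Y|X) = 1.0000 + 1.0000 = 2.0000 bits

Both sides equal 2.0000 bits. ✓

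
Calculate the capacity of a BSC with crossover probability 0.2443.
0.1979 bits

For a binary symmetric channel (BSC) with error probability p:
Capacity C = 1 - H(p) bits per symbol

where H(p) = -p log₂(p) - (1-p) log₂(1-p) is the binary entropy function.

H(0.2443) = 0.8021 bits
C = 1 - 0.8021 = 0.1979 bits per symbol

This means we can reliably transmit up to 0.1979 bits of information per channel use.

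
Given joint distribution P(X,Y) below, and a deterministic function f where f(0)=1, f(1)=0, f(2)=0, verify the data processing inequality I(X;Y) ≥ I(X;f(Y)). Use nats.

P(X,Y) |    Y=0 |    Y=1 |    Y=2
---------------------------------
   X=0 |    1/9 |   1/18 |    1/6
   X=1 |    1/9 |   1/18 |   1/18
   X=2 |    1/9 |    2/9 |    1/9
I(X;Y) = 0.0683, I(X;f(Y)) = 0.0204, inequality holds: 0.0683 ≥ 0.0204

Data Processing Inequality: For any Markov chain X → Y → Z, we have I(X;Y) ≥ I(X;Z).

Here Z = f(Y) is a deterministic function of Y, forming X → Y → Z.

Original I(X;Y) = 0.0683 nats

After applying f:
P(X,Z) where Z=f(Y):
- P(X,Z=0) = P(X,Y=1) + P(X,Y=2)
- P(X,Z=1) = P(X,Y=0)

I(X;Z) = I(X;f(Y)) = 0.0204 nats

Verification: 0.0683 ≥ 0.0204 ✓

Information cannot be created by processing; the function f can only lose information about X.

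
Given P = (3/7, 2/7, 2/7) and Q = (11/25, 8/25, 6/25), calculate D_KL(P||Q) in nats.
0.0062 nats

KL divergence: D_KL(P||Q) = Σ p(x) log(p(x)/q(x))

Computing term by term:
  x=0: 3/7 × log_e[(3/7)/(11/25)] = 3/7 × -0.0263 = -0.0113
  x=1: 2/7 × log_e[(2/7)/(8/25)] = 2/7 × -0.1133 = -0.0324
  x=2: 2/7 × log_e[(2/7)/(6/25)] = 2/7 × 0.1744 = 0.0498

D_KL(P||Q) = 0.0062 nats

Note: KL divergence is always non-negative and equals 0 iff P = Q.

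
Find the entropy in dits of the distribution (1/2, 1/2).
0.3010 dits

Shannon entropy is H(X) = -Σ p(x) log p(x).

For P = (1/2, 1/2):
H = -1/2 × log_10(1/2) -1/2 × log_10(1/2)
H = 0.3010 dits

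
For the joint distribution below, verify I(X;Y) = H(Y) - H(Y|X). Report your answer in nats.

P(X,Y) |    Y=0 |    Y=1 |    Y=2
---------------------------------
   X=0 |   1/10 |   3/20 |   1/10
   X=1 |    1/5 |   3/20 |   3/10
I(X;Y) = 0.0236 nats

Mutual information has multiple equivalent forms:
- I(X;Y) = H(X) - H(X|Y)
- I(X;Y) = H(Y) - H(Y|X)
- I(X;Y) = H(X) + H(Y) - H(X,Y)

Computing all quantities:
H(X) = 0.6474, H(Y) = 1.0889, H(X,Y) = 1.7127
H(X|Y) = 0.6238, H(Y|X) = 1.0653

Verification:
H(X) - H(X|Y) = 0.6474 - 0.6238 = 0.0236
H(Y) - H(Y|X) = 1.0889 - 1.0653 = 0.0236
H(X) + H(Y) - H(X,Y) = 0.6474 + 1.0889 - 1.7127 = 0.0236

All forms give I(X;Y) = 0.0236 nats. ✓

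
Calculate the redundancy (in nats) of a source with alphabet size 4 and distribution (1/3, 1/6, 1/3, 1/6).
0.0566 nats

Redundancy measures how far a source is from maximum entropy:
R = H_max - H(X)

Maximum entropy for 4 symbols: H_max = log_e(4) = 1.3863 nats
Actual entropy: H(X) = 1.3297 nats
Redundancy: R = 1.3863 - 1.3297 = 0.0566 nats

This redundancy represents potential for compression: the source could be compressed by 0.0566 nats per symbol.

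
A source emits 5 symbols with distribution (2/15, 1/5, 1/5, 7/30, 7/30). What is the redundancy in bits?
0.0258 bits

Redundancy measures how far a source is from maximum entropy:
R = H_max - H(X)

Maximum entropy for 5 symbols: H_max = log_2(5) = 2.3219 bits
Actual entropy: H(X) = 2.2961 bits
Redundancy: R = 2.3219 - 2.2961 = 0.0258 bits

This redundancy represents potential for compression: the source could be compressed by 0.0258 bits per symbol.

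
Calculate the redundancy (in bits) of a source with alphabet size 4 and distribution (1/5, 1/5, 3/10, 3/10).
0.0290 bits

Redundancy measures how far a source is from maximum entropy:
R = H_max - H(X)

Maximum entropy for 4 symbols: H_max = log_2(4) = 2.0000 bits
Actual entropy: H(X) = 1.9710 bits
Redundancy: R = 2.0000 - 1.9710 = 0.0290 bits

This redundancy represents potential for compression: the source could be compressed by 0.0290 bits per symbol.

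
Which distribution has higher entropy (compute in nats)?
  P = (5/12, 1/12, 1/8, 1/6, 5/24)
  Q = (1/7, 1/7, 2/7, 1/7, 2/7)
Q

Computing entropies in nats:
H(P) = 1.4572
H(Q) = 1.5498

Distribution Q has higher entropy.

Intuition: The distribution closer to uniform (more spread out) has higher entropy.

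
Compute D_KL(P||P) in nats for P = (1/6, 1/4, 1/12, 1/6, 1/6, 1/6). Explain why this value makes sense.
0.0000 nats

KL divergence satisfies the Gibbs inequality: D_KL(P||Q) ≥ 0 for all distributions P, Q.

D_KL(P||Q) = Σ p(x) log(p(x)/q(x))
Each term is p(x) × log_e(p(x)/p(x)) = p(x) × log_e(1) = 0, so the sum is 0.
D_KL(P||Q) = 0.0000 nats

When P = Q, the KL divergence is exactly 0, as there is no 'divergence' between identical distributions.

This non-negativity is a fundamental property: relative entropy cannot be negative because it measures how different Q is from P.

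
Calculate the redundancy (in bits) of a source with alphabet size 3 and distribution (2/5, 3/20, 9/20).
0.1272 bits

Redundancy measures how far a source is from maximum entropy:
R = H_max - H(X)

Maximum entropy for 3 symbols: H_max = log_2(3) = 1.5850 bits
Actual entropy: H(X) = 1.4577 bits
Redundancy: R = 1.5850 - 1.4577 = 0.1272 bits

This redundancy represents potential for compression: the source could be compressed by 0.1272 bits per symbol.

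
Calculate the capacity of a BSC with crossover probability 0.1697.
0.3430 bits

For a binary symmetric channel (BSC) with error probability p:
Capacity C = 1 - H(p) bits per symbol

where H(p) = -p log₂(p) - (1-p) log₂(1-p) is the binary entropy function.

H(0.1697) = 0.6570 bits
C = 1 - 0.6570 = 0.3430 bits per symbol

This means we can reliably transmit up to 0.3430 bits of information per channel use.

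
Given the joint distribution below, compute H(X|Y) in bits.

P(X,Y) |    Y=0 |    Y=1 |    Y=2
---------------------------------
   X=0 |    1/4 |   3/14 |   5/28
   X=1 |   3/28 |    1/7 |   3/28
0.9342 bits

Using the chain rule: H(X|Y) = H(X,Y) - H(Y)

First, compute H(X,Y) = 2.5116 bits

Marginal P(Y) = (5/14, 5/14, 2/7)
H(Y) = 1.5774 bits

H(X|Y) = H(X,Y) - H(Y) = 2.5116 - 1.5774 = 0.9342 bits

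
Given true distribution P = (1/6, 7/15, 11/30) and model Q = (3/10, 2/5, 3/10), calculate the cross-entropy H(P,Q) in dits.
0.4646 dits

Cross-entropy: H(P,Q) = -Σ p(x) log q(x)

Alternatively: H(P,Q) = H(P) + D_KL(P||Q)
H(P) = 0.4439 dits
D_KL(P||Q) = 0.0207 dits

H(P,Q) = 0.4439 + 0.0207 = 0.4646 dits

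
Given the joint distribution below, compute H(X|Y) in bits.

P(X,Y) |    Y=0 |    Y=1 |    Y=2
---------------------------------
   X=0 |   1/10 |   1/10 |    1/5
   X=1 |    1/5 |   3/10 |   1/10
0.8755 bits

Using the chain rule: H(X|Y) = H(X,Y) - H(Y)

First, compute H(X,Y) = 2.4464 bits

Marginal P(Y) = (3/10, 2/5, 3/10)
H(Y) = 1.5710 bits

H(X|Y) = H(X,Y) - H(Y) = 2.4464 - 1.5710 = 0.8755 bits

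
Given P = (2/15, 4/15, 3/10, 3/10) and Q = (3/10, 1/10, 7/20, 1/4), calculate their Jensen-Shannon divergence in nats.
0.0382 nats

Jensen-Shannon divergence is:
JSD(P||Q) = 0.5 × D_KL(P||M) + 0.5 × D_KL(Q||M)
where M = 0.5 × (P + Q) is the mixture distribution.

M = 0.5 × (2/15, 4/15, 3/10, 3/10) + 0.5 × (3/10, 1/10, 7/20, 1/4) = (0.216667, 0.183333, 13/40, 11/40)

D_KL(P||M) = 0.0373 nats
D_KL(Q||M) = 0.0391 nats

JSD(P||Q) = 0.5 × 0.0373 + 0.5 × 0.0391 = 0.0382 nats

Unlike KL divergence, JSD is symmetric and bounded: 0 ≤ JSD ≤ log(2).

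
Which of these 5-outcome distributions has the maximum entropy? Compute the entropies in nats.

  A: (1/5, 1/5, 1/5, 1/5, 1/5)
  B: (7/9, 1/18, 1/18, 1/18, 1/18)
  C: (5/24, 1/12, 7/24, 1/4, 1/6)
A

For a discrete distribution over n outcomes, entropy is maximized by the uniform distribution.

Computing entropies:
H(A) = 1.6094 nats
H(B) = 0.8378 nats
H(C) = 1.5384 nats

The uniform distribution (where all probabilities equal 1/5) achieves the maximum entropy of log_e(5) = 1.6094 nats.

Distribution A has the highest entropy.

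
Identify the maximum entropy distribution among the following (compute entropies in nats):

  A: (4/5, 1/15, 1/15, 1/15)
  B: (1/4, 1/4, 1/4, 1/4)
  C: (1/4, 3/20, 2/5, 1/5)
B

For a discrete distribution over n outcomes, entropy is maximized by the uniform distribution.

Computing entropies:
H(A) = 0.7201 nats
H(B) = 1.3863 nats
H(C) = 1.3195 nats

The uniform distribution (where all probabilities equal 1/4) achieves the maximum entropy of log_e(4) = 1.3863 nats.

Distribution B has the highest entropy.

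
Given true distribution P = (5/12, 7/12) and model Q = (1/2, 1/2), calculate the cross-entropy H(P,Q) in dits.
0.3010 dits

Cross-entropy: H(P,Q) = -Σ p(x) log q(x)

Alternatively: H(P,Q) = H(P) + D_KL(P||Q)
H(P) = 0.2950 dits
D_KL(P||Q) = 0.0061 dits

H(P,Q) = 0.2950 + 0.0061 = 0.3010 dits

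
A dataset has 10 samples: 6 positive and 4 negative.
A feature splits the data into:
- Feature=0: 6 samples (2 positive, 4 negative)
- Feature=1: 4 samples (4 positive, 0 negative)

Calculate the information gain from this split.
0.4200 bits

Information Gain = H(Y) - H(Y|Feature)

Before split:
P(positive) = 6/10 = 0.6000
H(Y) = 0.9710 bits

After split:
Feature=0: H = 0.9183 bits (weight = 6/10)
Feature=1: H = 0.0000 bits (weight = 4/10)
H(Y|Feature) = (6/10)×0.9183 + (4/10)×0.0000 = 0.5510 bits

Information Gain = 0.9710 - 0.5510 = 0.4200 bits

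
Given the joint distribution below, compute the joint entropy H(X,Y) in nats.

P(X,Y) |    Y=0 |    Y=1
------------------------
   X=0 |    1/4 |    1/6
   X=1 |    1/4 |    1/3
1.3580 nats

Joint entropy is H(X,Y) = -Σ_{x,y} p(x,y) log p(x,y).

Summing over all non-zero entries:
H(X,Y) = -[1/4·log_e(1/4) + 1/6·log_e(1/6) + 1/4·log_e(1/4) + 1/3·log_e(1/3)]
H(X,Y) = 1.3580 nats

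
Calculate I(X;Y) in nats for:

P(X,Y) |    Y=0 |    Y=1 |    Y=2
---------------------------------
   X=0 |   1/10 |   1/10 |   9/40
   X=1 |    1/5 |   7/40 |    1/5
0.0168 nats

Mutual information: I(X;Y) = H(X) + H(Y) - H(X,Y)

Marginals:
P(X) = (17/40, 23/40), H(X) = 0.6819 nats
P(Y) = (3/10, 11/40, 17/40), H(Y) = 1.0799 nats

Joint entropy: H(X,Y) = 1.7449 nats

I(X;Y) = 0.6819 + 1.0799 - 1.7449 = 0.0168 nats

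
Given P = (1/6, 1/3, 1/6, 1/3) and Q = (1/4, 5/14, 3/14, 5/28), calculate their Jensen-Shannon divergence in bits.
0.0256 bits

Jensen-Shannon divergence is:
JSD(P||Q) = 0.5 × D_KL(P||M) + 0.5 × D_KL(Q||M)
where M = 0.5 × (P + Q) is the mixture distribution.

M = 0.5 × (1/6, 1/3, 1/6, 1/3) + 0.5 × (1/4, 5/14, 3/14, 5/28) = (5/24, 0.345238, 4/21, 0.255952)

D_KL(P||M) = 0.0244 bits
D_KL(Q||M) = 0.0269 bits

JSD(P||Q) = 0.5 × 0.0244 + 0.5 × 0.0269 = 0.0256 bits

Unlike KL divergence, JSD is symmetric and bounded: 0 ≤ JSD ≤ log(2).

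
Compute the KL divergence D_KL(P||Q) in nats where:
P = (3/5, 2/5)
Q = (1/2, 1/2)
0.0201 nats

KL divergence: D_KL(P||Q) = Σ p(x) log(p(x)/q(x))

Computing term by term:
  x=0: 3/5 × log_e[(3/5)/(1/2)] = 3/5 × 0.1823 = 0.1094
  x=1: 2/5 × log_e[(2/5)/(1/2)] = 2/5 × -0.2231 = -0.0893

D_KL(P||Q) = 0.0201 nats

Note: KL divergence is always non-negative and equals 0 iff P = Q.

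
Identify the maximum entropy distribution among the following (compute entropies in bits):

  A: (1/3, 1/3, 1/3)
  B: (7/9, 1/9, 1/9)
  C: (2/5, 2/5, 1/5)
A

For a discrete distribution over n outcomes, entropy is maximized by the uniform distribution.

Computing entropies:
H(A) = 1.5850 bits
H(B) = 0.9864 bits
H(C) = 1.5219 bits

The uniform distribution (where all probabilities equal 1/3) achieves the maximum entropy of log_2(3) = 1.5850 bits.

Distribution A has the highest entropy.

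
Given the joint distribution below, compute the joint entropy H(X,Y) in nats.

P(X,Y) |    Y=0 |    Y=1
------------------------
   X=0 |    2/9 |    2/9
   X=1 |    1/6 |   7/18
1.3344 nats

Joint entropy is H(X,Y) = -Σ_{x,y} p(x,y) log p(x,y).

Summing over all non-zero entries:
H(X,Y) = -[2/9·log_e(2/9) + 2/9·log_e(2/9) + 1/6·log_e(1/6) + 7/18·log_e(7/18)]
H(X,Y) = 1.3344 nats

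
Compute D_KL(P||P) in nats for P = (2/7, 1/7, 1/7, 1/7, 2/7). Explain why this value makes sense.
0.0000 nats

KL divergence satisfies the Gibbs inequality: D_KL(P||Q) ≥ 0 for all distributions P, Q.

D_KL(P||Q) = Σ p(x) log(p(x)/q(x))
Each term is p(x) × log_e(p(x)/p(x)) = p(x) × log_e(1) = 0, so the sum is 0.
D_KL(P||Q) = 0.0000 nats

When P = Q, the KL divergence is exactly 0, as there is no 'divergence' between identical distributions.

This non-negativity is a fundamental property: relative entropy cannot be negative because it measures how different Q is from P.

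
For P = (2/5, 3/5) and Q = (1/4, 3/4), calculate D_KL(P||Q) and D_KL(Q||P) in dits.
D_KL(P||Q) = 0.0235, D_KL(Q||P) = 0.0217

KL divergence is not symmetric: D_KL(P||Q) ≠ D_KL(Q||P) in general.

D_KL(P||Q) = 0.0235 dits
D_KL(Q||P) = 0.0217 dits

No, they are not equal!

This asymmetry is why KL divergence is not a true distance metric.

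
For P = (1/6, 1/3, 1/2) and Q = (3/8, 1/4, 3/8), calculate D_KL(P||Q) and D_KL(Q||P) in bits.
D_KL(P||Q) = 0.1509, D_KL(Q||P) = 0.1793

KL divergence is not symmetric: D_KL(P||Q) ≠ D_KL(Q||P) in general.

D_KL(P||Q) = 0.1509 bits
D_KL(Q||P) = 0.1793 bits

No, they are not equal!

This asymmetry is why KL divergence is not a true distance metric.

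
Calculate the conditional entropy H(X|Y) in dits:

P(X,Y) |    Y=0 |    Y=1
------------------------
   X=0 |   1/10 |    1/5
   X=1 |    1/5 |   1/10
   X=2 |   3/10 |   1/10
0.4442 dits

Using the chain rule: H(X|Y) = H(X,Y) - H(Y)

First, compute H(X,Y) = 0.7365 dits

Marginal P(Y) = (3/5, 2/5)
H(Y) = 0.2923 dits

H(X|Y) = H(X,Y) - H(Y) = 0.7365 - 0.2923 = 0.4442 dits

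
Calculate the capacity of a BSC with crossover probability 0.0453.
0.7339 bits

For a binary symmetric channel (BSC) with error probability p:
Capacity C = 1 - H(p) bits per symbol

where H(p) = -p log₂(p) - (1-p) log₂(1-p) is the binary entropy function.

H(0.0453) = 0.2661 bits
C = 1 - 0.2661 = 0.7339 bits per symbol

This means we can reliably transmit up to 0.7339 bits of information per channel use.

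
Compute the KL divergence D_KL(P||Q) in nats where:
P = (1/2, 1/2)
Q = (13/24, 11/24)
0.0035 nats

KL divergence: D_KL(P||Q) = Σ p(x) log(p(x)/q(x))

Computing term by term:
  x=0: 1/2 × log_e[(1/2)/(13/24)] = 1/2 × -0.0800 = -0.0400
  x=1: 1/2 × log_e[(1/2)/(11/24)] = 1/2 × 0.0870 = 0.0435

D_KL(P||Q) = 0.0035 nats

Note: KL divergence is always non-negative and equals 0 iff P = Q.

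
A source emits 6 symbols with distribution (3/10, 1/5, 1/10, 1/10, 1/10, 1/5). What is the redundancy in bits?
0.1385 bits

Redundancy measures how far a source is from maximum entropy:
R = H_max - H(X)

Maximum entropy for 6 symbols: H_max = log_2(6) = 2.5850 bits
Actual entropy: H(X) = 2.4464 bits
Redundancy: R = 2.5850 - 2.4464 = 0.1385 bits

This redundancy represents potential for compression: the source could be compressed by 0.1385 bits per symbol.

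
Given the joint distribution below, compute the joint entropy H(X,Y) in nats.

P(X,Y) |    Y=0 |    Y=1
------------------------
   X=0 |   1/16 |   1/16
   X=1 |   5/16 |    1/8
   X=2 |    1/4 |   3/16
1.6304 nats

Joint entropy is H(X,Y) = -Σ_{x,y} p(x,y) log p(x,y).

Summing over all non-zero entries:
H(X,Y) = -[1/16·log_e(1/16) + 1/16·log_e(1/16) + 5/16·log_e(5/16) + 1/8·log_e(1/8) + 1/4·log_e(1/4) + 3/16·log_e(3/16)]
H(X,Y) = 1.6304 nats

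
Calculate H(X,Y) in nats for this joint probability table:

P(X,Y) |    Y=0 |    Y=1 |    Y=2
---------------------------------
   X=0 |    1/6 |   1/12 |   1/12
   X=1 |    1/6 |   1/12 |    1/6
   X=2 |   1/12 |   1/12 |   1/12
2.1383 nats

Joint entropy is H(X,Y) = -Σ_{x,y} p(x,y) log p(x,y).

Summing over all non-zero entries:
H(X,Y) = -[1/6·log_e(1/6) + 1/12·log_e(1/12) + 1/12·log_e(1/12) + 1/6·log_e(1/6) + 1/12·log_e(1/12) + 1/6·log_e(1/6) + 1/12·log_e(1/12) + 1/12·log_e(1/12) + 1/12·log_e(1/12)]
H(X,Y) = 2.1383 nats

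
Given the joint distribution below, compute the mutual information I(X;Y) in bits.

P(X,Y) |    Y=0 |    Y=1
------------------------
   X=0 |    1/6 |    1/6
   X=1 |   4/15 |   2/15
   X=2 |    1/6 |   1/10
0.0158 bits

Mutual information: I(X;Y) = H(X) + H(Y) - H(X,Y)

Marginals:
P(X) = (1/3, 2/5, 4/15), H(X) = 1.5656 bits
P(Y) = (3/5, 2/5), H(Y) = 0.9710 bits

Joint entropy: H(X,Y) = 2.5208 bits

I(X;Y) = 1.5656 + 0.9710 - 2.5208 = 0.0158 bits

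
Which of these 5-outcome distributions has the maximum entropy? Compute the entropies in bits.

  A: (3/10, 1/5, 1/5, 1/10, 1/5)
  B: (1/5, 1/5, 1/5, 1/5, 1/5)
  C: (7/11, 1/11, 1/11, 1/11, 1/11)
B

For a discrete distribution over n outcomes, entropy is maximized by the uniform distribution.

Computing entropies:
H(A) = 2.2464 bits
H(B) = 2.3219 bits
H(C) = 1.6729 bits

The uniform distribution (where all probabilities equal 1/5) achieves the maximum entropy of log_2(5) = 2.3219 bits.

Distribution B has the highest entropy.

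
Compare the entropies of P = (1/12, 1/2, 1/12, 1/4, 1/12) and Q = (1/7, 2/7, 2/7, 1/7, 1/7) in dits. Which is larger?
Q

Computing entropies in dits:
H(P) = 0.5708
H(Q) = 0.6731

Distribution Q has higher entropy.

Intuition: The distribution closer to uniform (more spread out) has higher entropy.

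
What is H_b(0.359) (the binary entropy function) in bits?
0.9418 bits

The binary entropy function is:
H(p) = -p log(p) - (1-p) log(1-p)

H(0.359) = -0.359 × log_2(0.359) - 0.641 × log_2(0.641)
H(0.359) = 0.9418 bits

Note: Binary entropy is maximized at p=0.5 (H=1 bit) and minimized at p=0 or p=1 (H=0).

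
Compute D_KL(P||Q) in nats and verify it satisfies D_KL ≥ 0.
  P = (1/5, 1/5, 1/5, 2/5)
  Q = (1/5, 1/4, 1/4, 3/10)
0.0258 nats

KL divergence satisfies the Gibbs inequality: D_KL(P||Q) ≥ 0 for all distributions P, Q.

D_KL(P||Q) = Σ p(x) log(p(x)/q(x))
Term by term:
  x=0: 1/5 × log_e[(1/5)/(1/5)] = 0.0000
  x=1: 1/5 × log_e[(1/5)/(1/4)] = -0.0446
  x=2: 1/5 × log_e[(1/5)/(1/4)] = -0.0446
  x=3: 2/5 × log_e[(2/5)/(3/10)] = 0.1151
D_KL(P||Q) = 0.0258 nats

D_KL(P||Q) = 0.0258 ≥ 0 ✓

This non-negativity is a fundamental property: relative entropy cannot be negative because it measures how different Q is from P.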